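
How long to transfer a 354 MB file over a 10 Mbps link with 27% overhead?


Effective throughput = 10 * (1 - 27/100) = 7.3 Mbps
File size in Mb = 354 * 8 = 2832 Mb
Time = 2832 / 7.3
Time = 387.9452 seconds


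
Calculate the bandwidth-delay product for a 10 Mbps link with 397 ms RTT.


BDP = bandwidth * RTT
= 10 Mbps * 397 ms
= 10 * 1e6 * 397 / 1000 bits
= 3970000 bits
= 496250 bytes
= 484.6191 KB
BDP = 3970000 bits (496250 bytes)


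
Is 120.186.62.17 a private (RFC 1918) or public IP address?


RFC 1918 private ranges:
  10.0.0.0/8 (10.0.0.0 - 10.255.255.255)
  172.16.0.0/12 (172.16.0.0 - 172.31.255.255)
  192.168.0.0/16 (192.168.0.0 - 192.168.255.255)
Public (not in any RFC 1918 range)


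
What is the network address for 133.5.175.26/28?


IP:   10000101.00000101.10101111.00011010
Mask: 11111111.11111111.11111111.11110000
AND operation:
Net:  10000101.00000101.10101111.00010000
Network: 133.5.175.16/28


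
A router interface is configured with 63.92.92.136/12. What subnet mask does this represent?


/12 means 12 network bits, 20 host bits
Binary: 11111111111100000000000000000000
Mask: 255.240.0.0


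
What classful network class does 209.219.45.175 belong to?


First octet: 209
Binary: 11010001
110xxxxx -> Class C (192-223)
Class C, default mask 255.255.255.0 (/24)


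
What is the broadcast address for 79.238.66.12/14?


Network: 79.236.0.0/14
Host bits = 18
Set all host bits to 1:
Broadcast: 79.239.255.255


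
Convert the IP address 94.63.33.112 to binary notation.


94 = 01011110
63 = 00111111
33 = 00100001
112 = 01110000
Binary: 01011110.00111111.00100001.01110000


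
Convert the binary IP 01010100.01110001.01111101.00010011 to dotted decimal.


01010100 = 84
01110001 = 113
01111101 = 125
00010011 = 19
IP: 84.113.125.19


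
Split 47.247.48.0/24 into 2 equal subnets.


New prefix = 24 + 1 = 25
Each subnet has 128 addresses
  47.247.48.0/25
  47.247.48.128/25
Subnets: 47.247.48.0/25, 47.247.48.128/25


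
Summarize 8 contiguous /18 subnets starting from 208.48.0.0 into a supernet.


Original prefix: /18
Number of subnets: 8 = 2^3
New prefix = 18 - 3 = 15
Supernet: 208.48.0.0/15


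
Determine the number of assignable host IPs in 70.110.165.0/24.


Host bits = 32 - 24 = 8
Total addresses = 2^8 = 256
Usable = total - 2 (network and broadcast)
Usable hosts: 254


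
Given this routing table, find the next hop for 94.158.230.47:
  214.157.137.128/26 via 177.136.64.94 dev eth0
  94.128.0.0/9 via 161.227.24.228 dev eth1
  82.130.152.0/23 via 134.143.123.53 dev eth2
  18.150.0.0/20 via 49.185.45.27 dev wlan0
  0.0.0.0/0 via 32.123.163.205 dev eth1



Longest prefix match for 94.158.230.47:
  /26 214.157.137.128: no
  /9 94.128.0.0: MATCH
  /23 82.130.152.0: no
  /20 18.150.0.0: no
  /0 0.0.0.0: MATCH
Selected: next-hop 161.227.24.228 via eth1 (matched /9)


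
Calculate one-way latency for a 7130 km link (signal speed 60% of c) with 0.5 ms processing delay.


Speed = 0.6 * 3e5 km/s = 180000 km/s
Propagation delay = 7130 / 180000 = 0.0396 s = 39.6111 ms
Processing delay = 0.5 ms
Total one-way latency = 40.1111 ms


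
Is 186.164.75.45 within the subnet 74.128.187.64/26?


Subnet network: 74.128.187.64
Test IP AND mask: 186.164.75.0
No, 186.164.75.45 is not in 74.128.187.64/26


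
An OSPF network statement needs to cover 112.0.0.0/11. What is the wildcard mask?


Subnet mask: 255.224.0.0
Wildcard = 255.255.255.255 - subnet mask
255 - 255 = 0
255 - 224 = 31
255 - 0 = 255
255 - 0 = 255
Wildcard: 0.31.255.255


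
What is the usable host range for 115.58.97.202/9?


Network: 115.0.0.0
Broadcast: 115.127.255.255
First usable = network + 1
Last usable = broadcast - 1
Range: 115.0.0.1 to 115.127.255.254


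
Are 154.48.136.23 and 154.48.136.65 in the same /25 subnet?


Mask: 255.255.255.128
154.48.136.23 AND mask = 154.48.136.0
154.48.136.65 AND mask = 154.48.136.0
Yes, same subnet (154.48.136.0)


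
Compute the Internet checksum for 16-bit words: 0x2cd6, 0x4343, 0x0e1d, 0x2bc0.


Sum all words (with carry folding):
+ 0x2cd6 = 0x2cd6
+ 0x4343 = 0x7019
+ 0x0e1d = 0x7e36
+ 0x2bc0 = 0xa9f6
One's complement: ~0xa9f6
Checksum = 0x5609


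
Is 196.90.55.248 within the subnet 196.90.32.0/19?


Subnet network: 196.90.32.0
Test IP AND mask: 196.90.32.0
Yes, 196.90.55.248 is in 196.90.32.0/19


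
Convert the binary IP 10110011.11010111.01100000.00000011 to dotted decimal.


10110011 = 179
11010111 = 215
01100000 = 96
00000011 = 3
IP: 179.215.96.3


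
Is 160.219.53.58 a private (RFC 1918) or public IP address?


RFC 1918 private ranges:
  10.0.0.0/8 (10.0.0.0 - 10.255.255.255)
  172.16.0.0/12 (172.16.0.0 - 172.31.255.255)
  192.168.0.0/16 (192.168.0.0 - 192.168.255.255)
Public (not in any RFC 1918 range)


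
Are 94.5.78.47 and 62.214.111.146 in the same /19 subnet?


Mask: 255.255.224.0
94.5.78.47 AND mask = 94.5.64.0
62.214.111.146 AND mask = 62.214.96.0
No, different subnets (94.5.64.0 vs 62.214.96.0)


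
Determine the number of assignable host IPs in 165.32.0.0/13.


Host bits = 32 - 13 = 19
Total addresses = 2^19 = 524288
Usable = total - 2 (network and broadcast)
Usable hosts: 524286


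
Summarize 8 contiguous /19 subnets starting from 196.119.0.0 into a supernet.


Original prefix: /19
Number of subnets: 8 = 2^3
New prefix = 19 - 3 = 16
Supernet: 196.119.0.0/16


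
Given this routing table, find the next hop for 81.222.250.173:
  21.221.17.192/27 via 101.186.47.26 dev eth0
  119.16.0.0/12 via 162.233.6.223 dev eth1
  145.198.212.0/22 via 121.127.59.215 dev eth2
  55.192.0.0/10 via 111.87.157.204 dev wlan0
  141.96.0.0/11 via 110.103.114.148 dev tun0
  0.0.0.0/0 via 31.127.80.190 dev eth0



Longest prefix match for 81.222.250.173:
  /27 21.221.17.192: no
  /12 119.16.0.0: no
  /22 145.198.212.0: no
  /10 55.192.0.0: no
  /11 141.96.0.0: no
  /0 0.0.0.0: MATCH
Selected: next-hop 31.127.80.190 via eth0 (matched /0)


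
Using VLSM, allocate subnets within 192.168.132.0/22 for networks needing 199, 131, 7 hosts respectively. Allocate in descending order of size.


199 hosts -> /24 (254 usable): 192.168.132.0/24
131 hosts -> /24 (254 usable): 192.168.133.0/24
7 hosts -> /28 (14 usable): 192.168.134.0/28
Allocation: 192.168.132.0/24 (199 hosts, 254 usable); 192.168.133.0/24 (131 hosts, 254 usable); 192.168.134.0/28 (7 hosts, 14 usable)


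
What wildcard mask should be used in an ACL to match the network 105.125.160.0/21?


Subnet mask: 255.255.248.0
Wildcard = 255.255.255.255 - subnet mask
255 - 255 = 0
255 - 255 = 0
255 - 248 = 7
255 - 0 = 255
Wildcard: 0.0.7.255


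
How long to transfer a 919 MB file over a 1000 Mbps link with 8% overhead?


Effective throughput = 1000 * (1 - 8/100) = 920 Mbps
File size in Mb = 919 * 8 = 7352 Mb
Time = 7352 / 920
Time = 7.9913 seconds


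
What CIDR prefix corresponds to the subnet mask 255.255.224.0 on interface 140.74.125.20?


Binary: 11111111.11111111.11100000.00000000
Count leading 1s
Prefix: /19


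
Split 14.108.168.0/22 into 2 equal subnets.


New prefix = 22 + 1 = 23
Each subnet has 512 addresses
  14.108.168.0/23
  14.108.170.0/23
Subnets: 14.108.168.0/23, 14.108.170.0/23


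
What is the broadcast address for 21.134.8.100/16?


Network: 21.134.0.0/16
Host bits = 16
Set all host bits to 1:
Broadcast: 21.134.255.255


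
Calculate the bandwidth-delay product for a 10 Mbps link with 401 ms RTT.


BDP = bandwidth * RTT
= 10 Mbps * 401 ms
= 10 * 1e6 * 401 / 1000 bits
= 4010000 bits
= 501250 bytes
= 489.502 KB
BDP = 4010000 bits (501250 bytes)


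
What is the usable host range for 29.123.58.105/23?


Network: 29.123.58.0
Broadcast: 29.123.59.255
First usable = network + 1
Last usable = broadcast - 1
Range: 29.123.58.1 to 29.123.59.254


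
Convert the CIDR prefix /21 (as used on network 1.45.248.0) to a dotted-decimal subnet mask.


/21 means 21 network bits, 11 host bits
Binary: 11111111111111111111100000000000
Mask: 255.255.248.0


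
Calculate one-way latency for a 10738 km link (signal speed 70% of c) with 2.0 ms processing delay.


Speed = 0.7 * 3e5 km/s = 210000 km/s
Propagation delay = 10738 / 210000 = 0.0511 s = 51.1333 ms
Processing delay = 2.0 ms
Total one-way latency = 53.1333 ms


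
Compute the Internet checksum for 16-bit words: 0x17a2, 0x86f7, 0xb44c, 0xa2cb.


Sum all words (with carry folding):
+ 0x17a2 = 0x17a2
+ 0x86f7 = 0x9e99
+ 0xb44c = 0x52e6
+ 0xa2cb = 0xf5b1
One's complement: ~0xf5b1
Checksum = 0x0a4e


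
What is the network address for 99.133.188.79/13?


IP:   01100011.10000101.10111100.01001111
Mask: 11111111.11111000.00000000.00000000
AND operation:
Net:  01100011.10000000.00000000.00000000
Network: 99.128.0.0/13


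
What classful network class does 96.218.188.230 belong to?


First octet: 96
Binary: 01100000
0xxxxxxx -> Class A (1-126)
Class A, default mask 255.0.0.0 (/8)


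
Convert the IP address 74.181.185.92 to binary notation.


74 = 01001010
181 = 10110101
185 = 10111001
92 = 01011100
Binary: 01001010.10110101.10111001.01011100


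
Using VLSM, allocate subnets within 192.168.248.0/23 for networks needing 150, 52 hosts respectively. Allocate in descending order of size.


150 hosts -> /24 (254 usable): 192.168.248.0/24
52 hosts -> /26 (62 usable): 192.168.249.0/26
Allocation: 192.168.248.0/24 (150 hosts, 254 usable); 192.168.249.0/26 (52 hosts, 62 usable)


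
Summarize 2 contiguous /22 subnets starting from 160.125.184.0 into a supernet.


Original prefix: /22
Number of subnets: 2 = 2^1
New prefix = 22 - 1 = 21
Supernet: 160.125.184.0/21


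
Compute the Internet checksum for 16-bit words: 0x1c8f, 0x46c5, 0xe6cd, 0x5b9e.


Sum all words (with carry folding):
+ 0x1c8f = 0x1c8f
+ 0x46c5 = 0x6354
+ 0xe6cd = 0x4a22
+ 0x5b9e = 0xa5c0
One's complement: ~0xa5c0
Checksum = 0x5a3f


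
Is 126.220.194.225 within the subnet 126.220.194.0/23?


Subnet network: 126.220.194.0
Test IP AND mask: 126.220.194.0
Yes, 126.220.194.225 is in 126.220.194.0/23


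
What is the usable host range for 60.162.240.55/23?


Network: 60.162.240.0
Broadcast: 60.162.241.255
First usable = network + 1
Last usable = broadcast - 1
Range: 60.162.240.1 to 60.162.241.254


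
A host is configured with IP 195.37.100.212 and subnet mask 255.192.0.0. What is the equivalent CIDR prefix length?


Binary: 11111111.11000000.00000000.00000000
Count leading 1s
Prefix: /10


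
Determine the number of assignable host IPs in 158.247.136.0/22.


Host bits = 32 - 22 = 10
Total addresses = 2^10 = 1024
Usable = total - 2 (network and broadcast)
Usable hosts: 1022


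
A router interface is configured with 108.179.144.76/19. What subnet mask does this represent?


/19 means 19 network bits, 13 host bits
Binary: 11111111111111111110000000000000
Mask: 255.255.224.0


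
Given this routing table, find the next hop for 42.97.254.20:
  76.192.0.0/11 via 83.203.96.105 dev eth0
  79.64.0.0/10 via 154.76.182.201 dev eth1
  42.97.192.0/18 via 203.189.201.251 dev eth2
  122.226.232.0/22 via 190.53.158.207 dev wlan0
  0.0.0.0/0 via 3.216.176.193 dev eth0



Longest prefix match for 42.97.254.20:
  /11 76.192.0.0: no
  /10 79.64.0.0: no
  /18 42.97.192.0: MATCH
  /22 122.226.232.0: no
  /0 0.0.0.0: MATCH
Selected: next-hop 203.189.201.251 via eth2 (matched /18)


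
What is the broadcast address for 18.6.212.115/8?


Network: 18.0.0.0/8
Host bits = 24
Set all host bits to 1:
Broadcast: 18.255.255.255


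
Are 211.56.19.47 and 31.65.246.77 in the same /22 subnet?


Mask: 255.255.252.0
211.56.19.47 AND mask = 211.56.16.0
31.65.246.77 AND mask = 31.65.244.0
No, different subnets (211.56.16.0 vs 31.65.244.0)


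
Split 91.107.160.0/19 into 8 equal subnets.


New prefix = 19 + 3 = 22
Each subnet has 1024 addresses
  91.107.160.0/22
  91.107.164.0/22
  91.107.168.0/22
  91.107.172.0/22
  91.107.176.0/22
  91.107.180.0/22
  91.107.184.0/22
  91.107.188.0/22
Subnets: 91.107.160.0/22, 91.107.164.0/22, 91.107.168.0/22, 91.107.172.0/22, 91.107.176.0/22, 91.107.180.0/22, 91.107.184.0/22, 91.107.188.0/22


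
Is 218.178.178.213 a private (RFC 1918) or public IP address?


RFC 1918 private ranges:
  10.0.0.0/8 (10.0.0.0 - 10.255.255.255)
  172.16.0.0/12 (172.16.0.0 - 172.31.255.255)
  192.168.0.0/16 (192.168.0.0 - 192.168.255.255)
Public (not in any RFC 1918 range)


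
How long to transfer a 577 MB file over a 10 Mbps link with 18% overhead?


Effective throughput = 10 * (1 - 18/100) = 8.2 Mbps
File size in Mb = 577 * 8 = 4616 Mb
Time = 4616 / 8.2
Time = 562.9268 seconds


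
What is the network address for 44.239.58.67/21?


IP:   00101100.11101111.00111010.01000011
Mask: 11111111.11111111.11111000.00000000
AND operation:
Net:  00101100.11101111.00111000.00000000
Network: 44.239.56.0/21


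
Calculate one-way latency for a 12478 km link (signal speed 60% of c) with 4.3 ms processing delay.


Speed = 0.6 * 3e5 km/s = 180000 km/s
Propagation delay = 12478 / 180000 = 0.0693 s = 69.3222 ms
Processing delay = 4.3 ms
Total one-way latency = 73.6222 ms


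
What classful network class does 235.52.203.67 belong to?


First octet: 235
Binary: 11101011
1110xxxx -> Class D (224-239)
Class D (multicast), default mask N/A


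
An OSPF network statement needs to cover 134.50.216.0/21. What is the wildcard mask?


Subnet mask: 255.255.248.0
Wildcard = 255.255.255.255 - subnet mask
255 - 255 = 0
255 - 255 = 0
255 - 248 = 7
255 - 0 = 255
Wildcard: 0.0.7.255


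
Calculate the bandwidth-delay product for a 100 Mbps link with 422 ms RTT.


BDP = bandwidth * RTT
= 100 Mbps * 422 ms
= 100 * 1e6 * 422 / 1000 bits
= 42200000 bits
= 5275000 bytes
= 5151.3672 KB
BDP = 42200000 bits (5275000 bytes)


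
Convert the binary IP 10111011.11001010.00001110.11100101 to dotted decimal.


10111011 = 187
11001010 = 202
00001110 = 14
11100101 = 229
IP: 187.202.14.229


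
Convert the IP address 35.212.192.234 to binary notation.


35 = 00100011
212 = 11010100
192 = 11000000
234 = 11101010
Binary: 00100011.11010100.11000000.11101010


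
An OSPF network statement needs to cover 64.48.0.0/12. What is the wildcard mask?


Subnet mask: 255.240.0.0
Wildcard = 255.255.255.255 - subnet mask
255 - 255 = 0
255 - 240 = 15
255 - 0 = 255
255 - 0 = 255
Wildcard: 0.15.255.255


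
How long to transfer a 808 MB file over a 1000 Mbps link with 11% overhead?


Effective throughput = 1000 * (1 - 11/100) = 890 Mbps
File size in Mb = 808 * 8 = 6464 Mb
Time = 6464 / 890
Time = 7.2629 seconds


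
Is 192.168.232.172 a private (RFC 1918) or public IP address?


RFC 1918 private ranges:
  10.0.0.0/8 (10.0.0.0 - 10.255.255.255)
  172.16.0.0/12 (172.16.0.0 - 172.31.255.255)
  192.168.0.0/16 (192.168.0.0 - 192.168.255.255)
Private (in 192.168.0.0/16)


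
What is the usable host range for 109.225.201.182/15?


Network: 109.224.0.0
Broadcast: 109.225.255.255
First usable = network + 1
Last usable = broadcast - 1
Range: 109.224.0.1 to 109.225.255.254


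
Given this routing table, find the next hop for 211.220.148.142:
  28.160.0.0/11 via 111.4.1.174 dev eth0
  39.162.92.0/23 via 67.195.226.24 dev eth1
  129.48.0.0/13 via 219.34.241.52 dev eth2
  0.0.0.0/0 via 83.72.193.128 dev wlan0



Longest prefix match for 211.220.148.142:
  /11 28.160.0.0: no
  /23 39.162.92.0: no
  /13 129.48.0.0: no
  /0 0.0.0.0: MATCH
Selected: next-hop 83.72.193.128 via wlan0 (matched /0)


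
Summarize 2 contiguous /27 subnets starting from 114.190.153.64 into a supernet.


Original prefix: /27
Number of subnets: 2 = 2^1
New prefix = 27 - 1 = 26
Supernet: 114.190.153.64/26


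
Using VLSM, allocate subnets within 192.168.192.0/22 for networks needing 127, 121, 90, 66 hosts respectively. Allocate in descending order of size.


127 hosts -> /24 (254 usable): 192.168.192.0/24
121 hosts -> /25 (126 usable): 192.168.193.0/25
90 hosts -> /25 (126 usable): 192.168.193.128/25
66 hosts -> /25 (126 usable): 192.168.194.0/25
Allocation: 192.168.192.0/24 (127 hosts, 254 usable); 192.168.193.0/25 (121 hosts, 126 usable); 192.168.193.128/25 (90 hosts, 126 usable); 192.168.194.0/25 (66 hosts, 126 usable)


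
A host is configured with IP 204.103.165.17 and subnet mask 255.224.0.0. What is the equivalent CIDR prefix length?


Binary: 11111111.11100000.00000000.00000000
Count leading 1s
Prefix: /11


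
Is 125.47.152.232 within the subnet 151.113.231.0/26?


Subnet network: 151.113.231.0
Test IP AND mask: 125.47.152.192
No, 125.47.152.232 is not in 151.113.231.0/26


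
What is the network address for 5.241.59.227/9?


IP:   00000101.11110001.00111011.11100011
Mask: 11111111.10000000.00000000.00000000
AND operation:
Net:  00000101.10000000.00000000.00000000
Network: 5.128.0.0/9


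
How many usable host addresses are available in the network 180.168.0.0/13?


Host bits = 32 - 13 = 19
Total addresses = 2^19 = 524288
Usable = total - 2 (network and broadcast)
Usable hosts: 524286


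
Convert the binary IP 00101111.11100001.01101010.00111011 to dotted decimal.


00101111 = 47
11100001 = 225
01101010 = 106
00111011 = 59
IP: 47.225.106.59


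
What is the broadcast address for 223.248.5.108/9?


Network: 223.128.0.0/9
Host bits = 23
Set all host bits to 1:
Broadcast: 223.255.255.255


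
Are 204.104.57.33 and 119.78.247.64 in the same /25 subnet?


Mask: 255.255.255.128
204.104.57.33 AND mask = 204.104.57.0
119.78.247.64 AND mask = 119.78.247.0
No, different subnets (204.104.57.0 vs 119.78.247.0)


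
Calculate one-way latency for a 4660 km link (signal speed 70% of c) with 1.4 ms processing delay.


Speed = 0.7 * 3e5 km/s = 210000 km/s
Propagation delay = 4660 / 210000 = 0.0222 s = 22.1905 ms
Processing delay = 1.4 ms
Total one-way latency = 23.5905 ms


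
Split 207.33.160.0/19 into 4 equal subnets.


New prefix = 19 + 2 = 21
Each subnet has 2048 addresses
  207.33.160.0/21
  207.33.168.0/21
  207.33.176.0/21
  207.33.184.0/21
Subnets: 207.33.160.0/21, 207.33.168.0/21, 207.33.176.0/21, 207.33.184.0/21


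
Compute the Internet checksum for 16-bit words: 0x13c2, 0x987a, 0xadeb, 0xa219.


Sum all words (with carry folding):
+ 0x13c2 = 0x13c2
+ 0x987a = 0xac3c
+ 0xadeb = 0x5a28
+ 0xa219 = 0xfc41
One's complement: ~0xfc41
Checksum = 0x03be


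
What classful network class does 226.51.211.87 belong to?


First octet: 226
Binary: 11100010
1110xxxx -> Class D (224-239)
Class D (multicast), default mask N/A


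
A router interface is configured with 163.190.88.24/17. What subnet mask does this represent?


/17 means 17 network bits, 15 host bits
Binary: 11111111111111111000000000000000
Mask: 255.255.128.0


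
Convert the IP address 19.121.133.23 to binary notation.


19 = 00010011
121 = 01111001
133 = 10000101
23 = 00010111
Binary: 00010011.01111001.10000101.00010111


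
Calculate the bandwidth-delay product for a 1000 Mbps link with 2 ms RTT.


BDP = bandwidth * RTT
= 1000 Mbps * 2 ms
= 1000 * 1e6 * 2 / 1000 bits
= 2000000 bits
= 250000 bytes
= 244.1406 KB
BDP = 2000000 bits (250000 bytes)


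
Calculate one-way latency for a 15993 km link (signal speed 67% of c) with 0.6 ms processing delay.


Speed = 0.67 * 3e5 km/s = 201000 km/s
Propagation delay = 15993 / 201000 = 0.0796 s = 79.5672 ms
Processing delay = 0.6 ms
Total one-way latency = 80.1672 ms


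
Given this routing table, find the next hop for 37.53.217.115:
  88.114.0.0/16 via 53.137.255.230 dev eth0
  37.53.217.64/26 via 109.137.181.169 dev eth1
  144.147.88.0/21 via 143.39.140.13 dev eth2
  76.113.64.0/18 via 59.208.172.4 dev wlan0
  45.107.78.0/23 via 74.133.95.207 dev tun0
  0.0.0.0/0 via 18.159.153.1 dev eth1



Longest prefix match for 37.53.217.115:
  /16 88.114.0.0: no
  /26 37.53.217.64: MATCH
  /21 144.147.88.0: no
  /18 76.113.64.0: no
  /23 45.107.78.0: no
  /0 0.0.0.0: MATCH
Selected: next-hop 109.137.181.169 via eth1 (matched /26)


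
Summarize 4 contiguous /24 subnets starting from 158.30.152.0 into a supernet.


Original prefix: /24
Number of subnets: 4 = 2^2
New prefix = 24 - 2 = 22
Supernet: 158.30.152.0/22


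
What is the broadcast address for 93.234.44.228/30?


Network: 93.234.44.228/30
Host bits = 2
Set all host bits to 1:
Broadcast: 93.234.44.231


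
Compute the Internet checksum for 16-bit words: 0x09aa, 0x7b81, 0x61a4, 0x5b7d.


Sum all words (with carry folding):
+ 0x09aa = 0x09aa
+ 0x7b81 = 0x852b
+ 0x61a4 = 0xe6cf
+ 0x5b7d = 0x424d
One's complement: ~0x424d
Checksum = 0xbdb2


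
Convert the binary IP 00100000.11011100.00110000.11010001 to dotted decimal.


00100000 = 32
11011100 = 220
00110000 = 48
11010001 = 209
IP: 32.220.48.209


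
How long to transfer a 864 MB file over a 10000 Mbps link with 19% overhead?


Effective throughput = 10000 * (1 - 19/100) = 8100.0 Mbps
File size in Mb = 864 * 8 = 6912 Mb
Time = 6912 / 8100.0
Time = 0.8533 seconds


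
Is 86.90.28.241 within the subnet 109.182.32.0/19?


Subnet network: 109.182.32.0
Test IP AND mask: 86.90.0.0
No, 86.90.28.241 is not in 109.182.32.0/19


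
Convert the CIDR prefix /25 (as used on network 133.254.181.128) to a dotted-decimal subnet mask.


/25 means 25 network bits, 7 host bits
Binary: 11111111111111111111111110000000
Mask: 255.255.255.128


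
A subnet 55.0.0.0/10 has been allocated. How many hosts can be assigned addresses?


Host bits = 32 - 10 = 22
Total addresses = 2^22 = 4194304
Usable = total - 2 (network and broadcast)
Usable hosts: 4194302


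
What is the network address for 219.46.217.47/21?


IP:   11011011.00101110.11011001.00101111
Mask: 11111111.11111111.11111000.00000000
AND operation:
Net:  11011011.00101110.11011000.00000000
Network: 219.46.216.0/21


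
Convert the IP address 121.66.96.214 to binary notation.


121 = 01111001
66 = 01000010
96 = 01100000
214 = 11010110
Binary: 01111001.01000010.01100000.11010110


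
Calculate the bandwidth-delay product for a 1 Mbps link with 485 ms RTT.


BDP = bandwidth * RTT
= 1 Mbps * 485 ms
= 1 * 1e6 * 485 / 1000 bits
= 485000 bits
= 60625 bytes
= 59.2041 KB
BDP = 485000 bits (60625 bytes)


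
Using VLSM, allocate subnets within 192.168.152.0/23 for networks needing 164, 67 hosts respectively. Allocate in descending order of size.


164 hosts -> /24 (254 usable): 192.168.152.0/24
67 hosts -> /25 (126 usable): 192.168.153.0/25
Allocation: 192.168.152.0/24 (164 hosts, 254 usable); 192.168.153.0/25 (67 hosts, 126 usable)


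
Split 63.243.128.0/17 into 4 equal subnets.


New prefix = 17 + 2 = 19
Each subnet has 8192 addresses
  63.243.128.0/19
  63.243.160.0/19
  63.243.192.0/19
  63.243.224.0/19
Subnets: 63.243.128.0/19, 63.243.160.0/19, 63.243.192.0/19, 63.243.224.0/19


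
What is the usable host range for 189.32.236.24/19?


Network: 189.32.224.0
Broadcast: 189.32.255.255
First usable = network + 1
Last usable = broadcast - 1
Range: 189.32.224.1 to 189.32.255.254


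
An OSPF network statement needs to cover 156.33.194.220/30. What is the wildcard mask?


Subnet mask: 255.255.255.252
Wildcard = 255.255.255.255 - subnet mask
255 - 255 = 0
255 - 255 = 0
255 - 255 = 0
255 - 252 = 3
Wildcard: 0.0.0.3


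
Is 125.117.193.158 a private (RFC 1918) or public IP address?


RFC 1918 private ranges:
  10.0.0.0/8 (10.0.0.0 - 10.255.255.255)
  172.16.0.0/12 (172.16.0.0 - 172.31.255.255)
  192.168.0.0/16 (192.168.0.0 - 192.168.255.255)
Public (not in any RFC 1918 range)


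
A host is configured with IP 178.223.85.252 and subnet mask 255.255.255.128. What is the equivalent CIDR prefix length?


Binary: 11111111.11111111.11111111.10000000
Count leading 1s
Prefix: /25


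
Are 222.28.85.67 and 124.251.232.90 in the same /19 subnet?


Mask: 255.255.224.0
222.28.85.67 AND mask = 222.28.64.0
124.251.232.90 AND mask = 124.251.224.0
No, different subnets (222.28.64.0 vs 124.251.224.0)


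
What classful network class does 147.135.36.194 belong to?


First octet: 147
Binary: 10010011
10xxxxxx -> Class B (128-191)
Class B, default mask 255.255.0.0 (/16)


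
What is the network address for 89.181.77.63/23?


IP:   01011001.10110101.01001101.00111111
Mask: 11111111.11111111.11111110.00000000
AND operation:
Net:  01011001.10110101.01001100.00000000
Network: 89.181.76.0/23


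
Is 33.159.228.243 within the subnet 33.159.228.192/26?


Subnet network: 33.159.228.192
Test IP AND mask: 33.159.228.192
Yes, 33.159.228.243 is in 33.159.228.192/26


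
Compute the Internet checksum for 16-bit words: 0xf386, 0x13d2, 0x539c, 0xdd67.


Sum all words (with carry folding):
+ 0xf386 = 0xf386
+ 0x13d2 = 0x0759
+ 0x539c = 0x5af5
+ 0xdd67 = 0x385d
One's complement: ~0x385d
Checksum = 0xc7a2


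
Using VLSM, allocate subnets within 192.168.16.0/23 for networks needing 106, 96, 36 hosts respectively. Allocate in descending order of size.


106 hosts -> /25 (126 usable): 192.168.16.0/25
96 hosts -> /25 (126 usable): 192.168.16.128/25
36 hosts -> /26 (62 usable): 192.168.17.0/26
Allocation: 192.168.16.0/25 (106 hosts, 126 usable); 192.168.16.128/25 (96 hosts, 126 usable); 192.168.17.0/26 (36 hosts, 62 usable)


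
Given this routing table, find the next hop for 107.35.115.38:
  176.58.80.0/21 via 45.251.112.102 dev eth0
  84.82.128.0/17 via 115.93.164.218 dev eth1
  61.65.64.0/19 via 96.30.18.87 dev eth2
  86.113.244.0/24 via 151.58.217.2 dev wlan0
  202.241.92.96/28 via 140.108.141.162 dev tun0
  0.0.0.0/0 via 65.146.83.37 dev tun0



Longest prefix match for 107.35.115.38:
  /21 176.58.80.0: no
  /17 84.82.128.0: no
  /19 61.65.64.0: no
  /24 86.113.244.0: no
  /28 202.241.92.96: no
  /0 0.0.0.0: MATCH
Selected: next-hop 65.146.83.37 via tun0 (matched /0)


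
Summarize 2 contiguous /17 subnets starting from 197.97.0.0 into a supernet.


Original prefix: /17
Number of subnets: 2 = 2^1
New prefix = 17 - 1 = 16
Supernet: 197.97.0.0/16


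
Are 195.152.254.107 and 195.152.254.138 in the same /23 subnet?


Mask: 255.255.254.0
195.152.254.107 AND mask = 195.152.254.0
195.152.254.138 AND mask = 195.152.254.0
Yes, same subnet (195.152.254.0)


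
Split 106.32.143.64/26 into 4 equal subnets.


New prefix = 26 + 2 = 28
Each subnet has 16 addresses
  106.32.143.64/28
  106.32.143.80/28
  106.32.143.96/28
  106.32.143.112/28
Subnets: 106.32.143.64/28, 106.32.143.80/28, 106.32.143.96/28, 106.32.143.112/28


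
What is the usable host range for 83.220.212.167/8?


Network: 83.0.0.0
Broadcast: 83.255.255.255
First usable = network + 1
Last usable = broadcast - 1
Range: 83.0.0.1 to 83.255.255.254


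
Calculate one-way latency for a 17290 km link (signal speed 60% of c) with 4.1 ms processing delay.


Speed = 0.6 * 3e5 km/s = 180000 km/s
Propagation delay = 17290 / 180000 = 0.0961 s = 96.0556 ms
Processing delay = 4.1 ms
Total one-way latency = 100.1556 ms


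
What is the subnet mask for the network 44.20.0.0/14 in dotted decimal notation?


/14 means 14 network bits, 18 host bits
Binary: 11111111111111000000000000000000
Mask: 255.252.0.0


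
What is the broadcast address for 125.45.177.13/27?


Network: 125.45.177.0/27
Host bits = 5
Set all host bits to 1:
Broadcast: 125.45.177.31


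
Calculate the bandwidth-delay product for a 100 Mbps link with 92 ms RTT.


BDP = bandwidth * RTT
= 100 Mbps * 92 ms
= 100 * 1e6 * 92 / 1000 bits
= 9200000 bits
= 1150000 bytes
= 1123.0469 KB
BDP = 9200000 bits (1150000 bytes)


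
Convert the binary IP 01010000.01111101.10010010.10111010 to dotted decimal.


01010000 = 80
01111101 = 125
10010010 = 146
10111010 = 186
IP: 80.125.146.186


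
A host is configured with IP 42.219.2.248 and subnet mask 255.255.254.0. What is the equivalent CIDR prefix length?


Binary: 11111111.11111111.11111110.00000000
Count leading 1s
Prefix: /23


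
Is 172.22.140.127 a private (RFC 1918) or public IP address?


RFC 1918 private ranges:
  10.0.0.0/8 (10.0.0.0 - 10.255.255.255)
  172.16.0.0/12 (172.16.0.0 - 172.31.255.255)
  192.168.0.0/16 (192.168.0.0 - 192.168.255.255)
Private (in 172.16.0.0/12)


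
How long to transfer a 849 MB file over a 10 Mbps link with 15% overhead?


Effective throughput = 10 * (1 - 15/100) = 8.5 Mbps
File size in Mb = 849 * 8 = 6792 Mb
Time = 6792 / 8.5
Time = 799.0588 seconds


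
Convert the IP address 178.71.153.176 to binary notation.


178 = 10110010
71 = 01000111
153 = 10011001
176 = 10110000
Binary: 10110010.01000111.10011001.10110000


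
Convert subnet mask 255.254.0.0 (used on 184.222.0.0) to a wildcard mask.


Subnet mask: 255.254.0.0
Wildcard = 255.255.255.255 - subnet mask
255 - 255 = 0
255 - 254 = 1
255 - 0 = 255
255 - 0 = 255
Wildcard: 0.1.255.255


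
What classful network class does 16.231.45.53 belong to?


First octet: 16
Binary: 00010000
0xxxxxxx -> Class A (1-126)
Class A, default mask 255.0.0.0 (/8)


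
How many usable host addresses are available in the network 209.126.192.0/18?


Host bits = 32 - 18 = 14
Total addresses = 2^14 = 16384
Usable = total - 2 (network and broadcast)
Usable hosts: 16382


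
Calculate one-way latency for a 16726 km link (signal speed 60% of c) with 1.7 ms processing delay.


Speed = 0.6 * 3e5 km/s = 180000 km/s
Propagation delay = 16726 / 180000 = 0.0929 s = 92.9222 ms
Processing delay = 1.7 ms
Total one-way latency = 94.6222 ms


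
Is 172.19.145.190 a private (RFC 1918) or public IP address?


RFC 1918 private ranges:
  10.0.0.0/8 (10.0.0.0 - 10.255.255.255)
  172.16.0.0/12 (172.16.0.0 - 172.31.255.255)
  192.168.0.0/16 (192.168.0.0 - 192.168.255.255)
Private (in 172.16.0.0/12)


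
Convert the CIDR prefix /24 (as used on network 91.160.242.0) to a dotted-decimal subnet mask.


/24 means 24 network bits, 8 host bits
Binary: 11111111111111111111111100000000
Mask: 255.255.255.0


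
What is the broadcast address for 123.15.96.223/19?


Network: 123.15.96.0/19
Host bits = 13
Set all host bits to 1:
Broadcast: 123.15.127.255


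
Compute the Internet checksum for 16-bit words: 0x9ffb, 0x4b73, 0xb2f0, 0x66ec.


Sum all words (with carry folding):
+ 0x9ffb = 0x9ffb
+ 0x4b73 = 0xeb6e
+ 0xb2f0 = 0x9e5f
+ 0x66ec = 0x054c
One's complement: ~0x054c
Checksum = 0xfab3


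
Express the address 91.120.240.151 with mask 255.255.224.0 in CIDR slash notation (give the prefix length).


Binary: 11111111.11111111.11100000.00000000
Count leading 1s
Prefix: /19


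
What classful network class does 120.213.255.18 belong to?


First octet: 120
Binary: 01111000
0xxxxxxx -> Class A (1-126)
Class A, default mask 255.0.0.0 (/8)


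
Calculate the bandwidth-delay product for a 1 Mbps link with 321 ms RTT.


BDP = bandwidth * RTT
= 1 Mbps * 321 ms
= 1 * 1e6 * 321 / 1000 bits
= 321000 bits
= 40125 bytes
= 39.1846 KB
BDP = 321000 bits (40125 bytes)


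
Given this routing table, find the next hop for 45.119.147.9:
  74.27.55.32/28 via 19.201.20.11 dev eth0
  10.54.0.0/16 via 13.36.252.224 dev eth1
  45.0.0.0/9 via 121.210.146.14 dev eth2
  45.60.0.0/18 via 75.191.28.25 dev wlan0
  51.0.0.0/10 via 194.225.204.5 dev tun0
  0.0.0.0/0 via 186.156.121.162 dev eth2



Longest prefix match for 45.119.147.9:
  /28 74.27.55.32: no
  /16 10.54.0.0: no
  /9 45.0.0.0: MATCH
  /18 45.60.0.0: no
  /10 51.0.0.0: no
  /0 0.0.0.0: MATCH
Selected: next-hop 121.210.146.14 via eth2 (matched /9)


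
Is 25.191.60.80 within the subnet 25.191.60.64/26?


Subnet network: 25.191.60.64
Test IP AND mask: 25.191.60.64
Yes, 25.191.60.80 is in 25.191.60.64/26


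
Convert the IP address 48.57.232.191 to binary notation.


48 = 00110000
57 = 00111001
232 = 11101000
191 = 10111111
Binary: 00110000.00111001.11101000.10111111


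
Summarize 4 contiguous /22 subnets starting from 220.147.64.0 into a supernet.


Original prefix: /22
Number of subnets: 4 = 2^2
New prefix = 22 - 2 = 20
Supernet: 220.147.64.0/20


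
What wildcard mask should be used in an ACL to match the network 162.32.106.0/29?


Subnet mask: 255.255.255.248
Wildcard = 255.255.255.255 - subnet mask
255 - 255 = 0
255 - 255 = 0
255 - 255 = 0
255 - 248 = 7
Wildcard: 0.0.0.7


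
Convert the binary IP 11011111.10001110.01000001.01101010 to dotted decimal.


11011111 = 223
10001110 = 142
01000001 = 65
01101010 = 106
IP: 223.142.65.106


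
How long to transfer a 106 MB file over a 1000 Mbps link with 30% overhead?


Effective throughput = 1000 * (1 - 30/100) = 700 Mbps
File size in Mb = 106 * 8 = 848 Mb
Time = 848 / 700
Time = 1.2114 seconds


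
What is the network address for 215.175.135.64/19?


IP:   11010111.10101111.10000111.01000000
Mask: 11111111.11111111.11100000.00000000
AND operation:
Net:  11010111.10101111.10000000.00000000
Network: 215.175.128.0/19


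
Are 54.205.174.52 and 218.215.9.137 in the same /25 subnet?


Mask: 255.255.255.128
54.205.174.52 AND mask = 54.205.174.0
218.215.9.137 AND mask = 218.215.9.128
No, different subnets (54.205.174.0 vs 218.215.9.128)


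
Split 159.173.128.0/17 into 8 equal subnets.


New prefix = 17 + 3 = 20
Each subnet has 4096 addresses
  159.173.128.0/20
  159.173.144.0/20
  159.173.160.0/20
  159.173.176.0/20
  159.173.192.0/20
  159.173.208.0/20
  159.173.224.0/20
  159.173.240.0/20
Subnets: 159.173.128.0/20, 159.173.144.0/20, 159.173.160.0/20, 159.173.176.0/20, 159.173.192.0/20, 159.173.208.0/20, 159.173.224.0/20, 159.173.240.0/20


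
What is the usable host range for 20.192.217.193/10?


Network: 20.192.0.0
Broadcast: 20.255.255.255
First usable = network + 1
Last usable = broadcast - 1
Range: 20.192.0.1 to 20.255.255.254


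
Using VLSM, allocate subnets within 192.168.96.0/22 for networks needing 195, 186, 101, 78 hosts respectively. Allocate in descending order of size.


195 hosts -> /24 (254 usable): 192.168.96.0/24
186 hosts -> /24 (254 usable): 192.168.97.0/24
101 hosts -> /25 (126 usable): 192.168.98.0/25
78 hosts -> /25 (126 usable): 192.168.98.128/25
Allocation: 192.168.96.0/24 (195 hosts, 254 usable); 192.168.97.0/24 (186 hosts, 254 usable); 192.168.98.0/25 (101 hosts, 126 usable); 192.168.98.128/25 (78 hosts, 126 usable)


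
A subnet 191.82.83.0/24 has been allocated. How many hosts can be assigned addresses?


Host bits = 32 - 24 = 8
Total addresses = 2^8 = 256
Usable = total - 2 (network and broadcast)
Usable hosts: 254


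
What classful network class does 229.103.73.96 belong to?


First octet: 229
Binary: 11100101
1110xxxx -> Class D (224-239)
Class D (multicast), default mask N/A


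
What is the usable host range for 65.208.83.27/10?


Network: 65.192.0.0
Broadcast: 65.255.255.255
First usable = network + 1
Last usable = broadcast - 1
Range: 65.192.0.1 to 65.255.255.254


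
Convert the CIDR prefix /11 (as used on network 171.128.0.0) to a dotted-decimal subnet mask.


/11 means 11 network bits, 21 host bits
Binary: 11111111111000000000000000000000
Mask: 255.224.0.0


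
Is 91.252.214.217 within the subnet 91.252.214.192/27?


Subnet network: 91.252.214.192
Test IP AND mask: 91.252.214.192
Yes, 91.252.214.217 is in 91.252.214.192/27


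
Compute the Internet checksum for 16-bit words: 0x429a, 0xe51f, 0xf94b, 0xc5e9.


Sum all words (with carry folding):
+ 0x429a = 0x429a
+ 0xe51f = 0x27ba
+ 0xf94b = 0x2106
+ 0xc5e9 = 0xe6ef
One's complement: ~0xe6ef
Checksum = 0x1910


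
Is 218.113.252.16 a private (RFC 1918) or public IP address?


RFC 1918 private ranges:
  10.0.0.0/8 (10.0.0.0 - 10.255.255.255)
  172.16.0.0/12 (172.16.0.0 - 172.31.255.255)
  192.168.0.0/16 (192.168.0.0 - 192.168.255.255)
Public (not in any RFC 1918 range)


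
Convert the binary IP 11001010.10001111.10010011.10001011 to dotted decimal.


11001010 = 202
10001111 = 143
10010011 = 147
10001011 = 139
IP: 202.143.147.139


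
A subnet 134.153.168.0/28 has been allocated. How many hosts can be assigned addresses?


Host bits = 32 - 28 = 4
Total addresses = 2^4 = 16
Usable = total - 2 (network and broadcast)
Usable hosts: 14


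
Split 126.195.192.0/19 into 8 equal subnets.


New prefix = 19 + 3 = 22
Each subnet has 1024 addresses
  126.195.192.0/22
  126.195.196.0/22
  126.195.200.0/22
  126.195.204.0/22
  126.195.208.0/22
  126.195.212.0/22
  126.195.216.0/22
  126.195.220.0/22
Subnets: 126.195.192.0/22, 126.195.196.0/22, 126.195.200.0/22, 126.195.204.0/22, 126.195.208.0/22, 126.195.212.0/22, 126.195.216.0/22, 126.195.220.0/22


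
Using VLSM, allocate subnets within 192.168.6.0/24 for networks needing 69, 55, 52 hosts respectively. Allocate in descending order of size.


69 hosts -> /25 (126 usable): 192.168.6.0/25
55 hosts -> /26 (62 usable): 192.168.6.128/26
52 hosts -> /26 (62 usable): 192.168.6.192/26
Allocation: 192.168.6.0/25 (69 hosts, 126 usable); 192.168.6.128/26 (55 hosts, 62 usable); 192.168.6.192/26 (52 hosts, 62 usable)


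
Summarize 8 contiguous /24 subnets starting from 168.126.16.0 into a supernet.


Original prefix: /24
Number of subnets: 8 = 2^3
New prefix = 24 - 3 = 21
Supernet: 168.126.16.0/21


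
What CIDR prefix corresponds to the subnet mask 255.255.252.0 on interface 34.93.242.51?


Binary: 11111111.11111111.11111100.00000000
Count leading 1s
Prefix: /22


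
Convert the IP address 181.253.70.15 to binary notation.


181 = 10110101
253 = 11111101
70 = 01000110
15 = 00001111
Binary: 10110101.11111101.01000110.00001111


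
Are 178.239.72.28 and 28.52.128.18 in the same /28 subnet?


Mask: 255.255.255.240
178.239.72.28 AND mask = 178.239.72.16
28.52.128.18 AND mask = 28.52.128.16
No, different subnets (178.239.72.16 vs 28.52.128.16)


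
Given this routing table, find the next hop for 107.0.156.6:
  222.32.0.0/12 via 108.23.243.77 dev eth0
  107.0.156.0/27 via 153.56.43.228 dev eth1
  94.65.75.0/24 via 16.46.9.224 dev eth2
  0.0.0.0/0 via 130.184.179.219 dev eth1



Longest prefix match for 107.0.156.6:
  /12 222.32.0.0: no
  /27 107.0.156.0: MATCH
  /24 94.65.75.0: no
  /0 0.0.0.0: MATCH
Selected: next-hop 153.56.43.228 via eth1 (matched /27)


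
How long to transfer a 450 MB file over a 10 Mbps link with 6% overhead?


Effective throughput = 10 * (1 - 6/100) = 9.4 Mbps
File size in Mb = 450 * 8 = 3600 Mb
Time = 3600 / 9.4
Time = 382.9787 seconds


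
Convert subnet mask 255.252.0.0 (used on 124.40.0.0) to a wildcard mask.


Subnet mask: 255.252.0.0
Wildcard = 255.255.255.255 - subnet mask
255 - 255 = 0
255 - 252 = 3
255 - 0 = 255
255 - 0 = 255
Wildcard: 0.3.255.255


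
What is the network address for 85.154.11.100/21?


IP:   01010101.10011010.00001011.01100100
Mask: 11111111.11111111.11111000.00000000
AND operation:
Net:  01010101.10011010.00001000.00000000
Network: 85.154.8.0/21


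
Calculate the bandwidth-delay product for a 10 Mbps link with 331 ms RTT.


BDP = bandwidth * RTT
= 10 Mbps * 331 ms
= 10 * 1e6 * 331 / 1000 bits
= 3310000 bits
= 413750 bytes
= 404.0527 KB
BDP = 3310000 bits (413750 bytes)


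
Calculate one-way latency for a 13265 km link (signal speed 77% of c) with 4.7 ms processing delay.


Speed = 0.77 * 3e5 km/s = 231000 km/s
Propagation delay = 13265 / 231000 = 0.0574 s = 57.4242 ms
Processing delay = 4.7 ms
Total one-way latency = 62.1242 ms


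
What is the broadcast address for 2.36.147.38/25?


Network: 2.36.147.0/25
Host bits = 7
Set all host bits to 1:
Broadcast: 2.36.147.127


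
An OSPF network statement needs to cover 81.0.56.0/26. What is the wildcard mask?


Subnet mask: 255.255.255.192
Wildcard = 255.255.255.255 - subnet mask
255 - 255 = 0
255 - 255 = 0
255 - 255 = 0
255 - 192 = 63
Wildcard: 0.0.0.63


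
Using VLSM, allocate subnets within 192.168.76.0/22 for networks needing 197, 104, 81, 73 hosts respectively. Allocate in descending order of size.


197 hosts -> /24 (254 usable): 192.168.76.0/24
104 hosts -> /25 (126 usable): 192.168.77.0/25
81 hosts -> /25 (126 usable): 192.168.77.128/25
73 hosts -> /25 (126 usable): 192.168.78.0/25
Allocation: 192.168.76.0/24 (197 hosts, 254 usable); 192.168.77.0/25 (104 hosts, 126 usable); 192.168.77.128/25 (81 hosts, 126 usable); 192.168.78.0/25 (73 hosts, 126 usable)
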